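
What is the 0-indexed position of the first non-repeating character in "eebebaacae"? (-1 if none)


Input: eebebaacae
Character frequencies:
  'a': 3
  'b': 2
  'c': 1
  'e': 4
Scanning left to right for freq == 1:
  Position 0 ('e'): freq=4, skip
  Position 1 ('e'): freq=4, skip
  Position 2 ('b'): freq=2, skip
  Position 3 ('e'): freq=4, skip
  Position 4 ('b'): freq=2, skip
  Position 5 ('a'): freq=3, skip
  Position 6 ('a'): freq=3, skip
  Position 7 ('c'): unique! => answer = 7

7


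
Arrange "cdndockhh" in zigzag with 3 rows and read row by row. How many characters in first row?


Zigzag "cdndockhh" into 3 rows:
Placing characters:
  'c' => row 0
  'd' => row 1
  'n' => row 2
  'd' => row 1
  'o' => row 0
  'c' => row 1
  'k' => row 2
  'h' => row 1
  'h' => row 0
Rows:
  Row 0: "coh"
  Row 1: "ddch"
  Row 2: "nk"
First row length: 3

3


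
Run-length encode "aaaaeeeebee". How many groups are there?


Input: aaaaeeeebee
Scanning for consecutive runs:
  Group 1: 'a' x 4 (positions 0-3)
  Group 2: 'e' x 4 (positions 4-7)
  Group 3: 'b' x 1 (positions 8-8)
  Group 4: 'e' x 2 (positions 9-10)
Total groups: 4

4


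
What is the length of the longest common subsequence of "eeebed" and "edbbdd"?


LCS of "eeebed" and "edbbdd"
DP table:
           e    d    b    b    d    d
      0    0    0    0    0    0    0
  e   0    1    1    1    1    1    1
  e   0    1    1    1    1    1    1
  e   0    1    1    1    1    1    1
  b   0    1    1    2    2    2    2
  e   0    1    1    2    2    2    2
  d   0    1    2    2    2    3    3
LCS length = dp[6][6] = 3

3


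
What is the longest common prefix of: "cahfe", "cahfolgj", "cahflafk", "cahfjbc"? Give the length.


Words: cahfe, cahfolgj, cahflafk, cahfjbc
  Position 0: all 'c' => match
  Position 1: all 'a' => match
  Position 2: all 'h' => match
  Position 3: all 'f' => match
  Position 4: ('e', 'o', 'l', 'j') => mismatch, stop
LCP = "cahf" (length 4)

4


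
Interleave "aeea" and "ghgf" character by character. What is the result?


Interleaving "aeea" and "ghgf":
  Position 0: 'a' from first, 'g' from second => "ag"
  Position 1: 'e' from first, 'h' from second => "eh"
  Position 2: 'e' from first, 'g' from second => "eg"
  Position 3: 'a' from first, 'f' from second => "af"
Result: agehegaf

agehegaf


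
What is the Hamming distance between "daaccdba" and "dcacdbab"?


Comparing "daaccdba" and "dcacdbab" position by position:
  Position 0: 'd' vs 'd' => same
  Position 1: 'a' vs 'c' => differ
  Position 2: 'a' vs 'a' => same
  Position 3: 'c' vs 'c' => same
  Position 4: 'c' vs 'd' => differ
  Position 5: 'd' vs 'b' => differ
  Position 6: 'b' vs 'a' => differ
  Position 7: 'a' vs 'b' => differ
Total differences (Hamming distance): 5

5


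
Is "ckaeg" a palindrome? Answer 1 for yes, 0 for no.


Input: ckaeg
Reversed: geakc
  Compare pos 0 ('c') with pos 4 ('g'): MISMATCH
  Compare pos 1 ('k') with pos 3 ('e'): MISMATCH
Result: not a palindrome

0


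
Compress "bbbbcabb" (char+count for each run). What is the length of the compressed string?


Input: bbbbcabb
Runs:
  'b' x 4 => "b4"
  'c' x 1 => "c1"
  'a' x 1 => "a1"
  'b' x 2 => "b2"
Compressed: "b4c1a1b2"
Compressed length: 8

8


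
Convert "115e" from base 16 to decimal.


Input: "115e" in base 16
Positional expansion:
  Digit '1' (value 1) x 16^3 = 4096
  Digit '1' (value 1) x 16^2 = 256
  Digit '5' (value 5) x 16^1 = 80
  Digit 'e' (value 14) x 16^0 = 14
Sum = 4446

4446


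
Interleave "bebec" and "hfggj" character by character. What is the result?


Interleaving "bebec" and "hfggj":
  Position 0: 'b' from first, 'h' from second => "bh"
  Position 1: 'e' from first, 'f' from second => "ef"
  Position 2: 'b' from first, 'g' from second => "bg"
  Position 3: 'e' from first, 'g' from second => "eg"
  Position 4: 'c' from first, 'j' from second => "cj"
Result: bhefbgegcj

bhefbgegcj


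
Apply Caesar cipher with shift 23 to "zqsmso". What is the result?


Caesar cipher: shift "zqsmso" by 23
  'z' (pos 25) + 23 = pos 22 = 'w'
  'q' (pos 16) + 23 = pos 13 = 'n'
  's' (pos 18) + 23 = pos 15 = 'p'
  'm' (pos 12) + 23 = pos 9 = 'j'
  's' (pos 18) + 23 = pos 15 = 'p'
  'o' (pos 14) + 23 = pos 11 = 'l'
Result: wnpjpl

wnpjpl


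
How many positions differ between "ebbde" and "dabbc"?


Comparing "ebbde" and "dabbc" position by position:
  Position 0: 'e' vs 'd' => DIFFER
  Position 1: 'b' vs 'a' => DIFFER
  Position 2: 'b' vs 'b' => same
  Position 3: 'd' vs 'b' => DIFFER
  Position 4: 'e' vs 'c' => DIFFER
Positions that differ: 4

4


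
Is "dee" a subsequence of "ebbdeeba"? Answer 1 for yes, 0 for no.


Check if "dee" is a subsequence of "ebbdeeba"
Greedy scan:
  Position 0 ('e'): no match needed
  Position 1 ('b'): no match needed
  Position 2 ('b'): no match needed
  Position 3 ('d'): matches sub[0] = 'd'
  Position 4 ('e'): matches sub[1] = 'e'
  Position 5 ('e'): matches sub[2] = 'e'
  Position 6 ('b'): no match needed
  Position 7 ('a'): no match needed
All 3 characters matched => is a subsequence

1


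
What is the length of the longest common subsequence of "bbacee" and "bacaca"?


LCS of "bbacee" and "bacaca"
DP table:
           b    a    c    a    c    a
      0    0    0    0    0    0    0
  b   0    1    1    1    1    1    1
  b   0    1    1    1    1    1    1
  a   0    1    2    2    2    2    2
  c   0    1    2    3    3    3    3
  e   0    1    2    3    3    3    3
  e   0    1    2    3    3    3    3
LCS length = dp[6][6] = 3

3


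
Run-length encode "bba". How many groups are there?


Input: bba
Scanning for consecutive runs:
  Group 1: 'b' x 2 (positions 0-1)
  Group 2: 'a' x 1 (positions 2-2)
Total groups: 2

2


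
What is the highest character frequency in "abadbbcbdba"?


Input: abadbbcbdba
Character counts:
  'a': 3
  'b': 5
  'c': 1
  'd': 2
Maximum frequency: 5

5


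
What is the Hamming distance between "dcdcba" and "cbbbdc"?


Comparing "dcdcba" and "cbbbdc" position by position:
  Position 0: 'd' vs 'c' => differ
  Position 1: 'c' vs 'b' => differ
  Position 2: 'd' vs 'b' => differ
  Position 3: 'c' vs 'b' => differ
  Position 4: 'b' vs 'd' => differ
  Position 5: 'a' vs 'c' => differ
Total differences (Hamming distance): 6

6


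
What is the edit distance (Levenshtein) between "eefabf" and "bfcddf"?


Computing edit distance: "eefabf" -> "bfcddf"
DP table:
           b    f    c    d    d    f
      0    1    2    3    4    5    6
  e   1    1    2    3    4    5    6
  e   2    2    2    3    4    5    6
  f   3    3    2    3    4    5    5
  a   4    4    3    3    4    5    6
  b   5    4    4    4    4    5    6
  f   6    5    4    5    5    5    5
Edit distance = dp[6][6] = 5

5


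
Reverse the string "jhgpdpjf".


Input: jhgpdpjf
Reading characters right to left:
  Position 7: 'f'
  Position 6: 'j'
  Position 5: 'p'
  Position 4: 'd'
  Position 3: 'p'
  Position 2: 'g'
  Position 1: 'h'
  Position 0: 'j'
Reversed: fjpdpghj

fjpdpghj


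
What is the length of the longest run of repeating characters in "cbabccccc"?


Input: "cbabccccc"
Scanning for longest run:
  Position 1 ('b'): new char, reset run to 1
  Position 2 ('a'): new char, reset run to 1
  Position 3 ('b'): new char, reset run to 1
  Position 4 ('c'): new char, reset run to 1
  Position 5 ('c'): continues run of 'c', length=2
  Position 6 ('c'): continues run of 'c', length=3
  Position 7 ('c'): continues run of 'c', length=4
  Position 8 ('c'): continues run of 'c', length=5
Longest run: 'c' with length 5

5


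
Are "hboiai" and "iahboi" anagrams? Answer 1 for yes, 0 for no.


Strings: "hboiai", "iahboi"
Sorted first:  abhiio
Sorted second: abhiio
Sorted forms match => anagrams

1


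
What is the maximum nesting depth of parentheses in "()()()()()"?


Input: "()()()()()"
Tracking depth:
  Position 0 '(': depth becomes 1
  Position 1 ')': depth becomes 0
  Position 2 '(': depth becomes 1
  Position 3 ')': depth becomes 0
  Position 4 '(': depth becomes 1
  Position 5 ')': depth becomes 0
  Position 6 '(': depth becomes 1
  Position 7 ')': depth becomes 0
  Position 8 '(': depth becomes 1
  Position 9 ')': depth becomes 0
Maximum depth reached: 1

1


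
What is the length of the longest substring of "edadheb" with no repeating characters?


Input: "edadheb"
Sliding window (track last position of each char):
  Position 0 ('e'): window [0,0] length 1 -- new best
  Position 1 ('d'): window [0,1] length 2 -- new best
  Position 2 ('a'): window [0,2] length 3 -- new best
  Position 3 ('d'): repeat (last at 1), move window start to 2
  Position 3 ('d'): window [2,3] length 2
  Position 4 ('h'): window [2,4] length 3
  Position 5 ('e'): window [2,5] length 4 -- new best
  Position 6 ('b'): window [2,6] length 5 -- new best
Longest substring with no repeats: "adheb" with length 5

5


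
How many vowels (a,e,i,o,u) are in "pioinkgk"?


Input: pioinkgk
Checking each character:
  'p' at position 0: consonant
  'i' at position 1: vowel (running total: 1)
  'o' at position 2: vowel (running total: 2)
  'i' at position 3: vowel (running total: 3)
  'n' at position 4: consonant
  'k' at position 5: consonant
  'g' at position 6: consonant
  'k' at position 7: consonant
Total vowels: 3

3


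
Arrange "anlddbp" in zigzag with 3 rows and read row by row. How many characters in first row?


Zigzag "anlddbp" into 3 rows:
Placing characters:
  'a' => row 0
  'n' => row 1
  'l' => row 2
  'd' => row 1
  'd' => row 0
  'b' => row 1
  'p' => row 2
Rows:
  Row 0: "ad"
  Row 1: "ndb"
  Row 2: "lp"
First row length: 2

2


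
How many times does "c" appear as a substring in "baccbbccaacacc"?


Searching for "c" in "baccbbccaacacc"
Scanning each position:
  Position 0: "b" => no
  Position 1: "a" => no
  Position 2: "c" => MATCH
  Position 3: "c" => MATCH
  Position 4: "b" => no
  Position 5: "b" => no
  Position 6: "c" => MATCH
  Position 7: "c" => MATCH
  Position 8: "a" => no
  Position 9: "a" => no
  Position 10: "c" => MATCH
  Position 11: "a" => no
  Position 12: "c" => MATCH
  Position 13: "c" => MATCH
Total occurrences: 7

7


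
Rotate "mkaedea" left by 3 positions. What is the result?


Input: "mkaedea", rotate left by 3
First 3 characters: "mka"
Remaining characters: "edea"
Concatenate remaining + first: "edea" + "mka" = "edeamka"

edeamka


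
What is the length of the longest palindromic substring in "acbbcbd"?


Input: "acbbcbd"
Checking substrings for palindromes:
  [1:5] "cbbc" (len 4) => palindrome
  [3:6] "bcb" (len 3) => palindrome
  [2:4] "bb" (len 2) => palindrome
Longest palindromic substring: "cbbc" with length 4

4


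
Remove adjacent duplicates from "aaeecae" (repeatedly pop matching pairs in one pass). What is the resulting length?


Input: aaeecae
Stack-based adjacent duplicate removal:
  Read 'a': push. Stack: a
  Read 'a': matches stack top 'a' => pop. Stack: (empty)
  Read 'e': push. Stack: e
  Read 'e': matches stack top 'e' => pop. Stack: (empty)
  Read 'c': push. Stack: c
  Read 'a': push. Stack: ca
  Read 'e': push. Stack: cae
Final stack: "cae" (length 3)

3


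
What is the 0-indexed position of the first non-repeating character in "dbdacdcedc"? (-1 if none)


Input: dbdacdcedc
Character frequencies:
  'a': 1
  'b': 1
  'c': 3
  'd': 4
  'e': 1
Scanning left to right for freq == 1:
  Position 0 ('d'): freq=4, skip
  Position 1 ('b'): unique! => answer = 1

1


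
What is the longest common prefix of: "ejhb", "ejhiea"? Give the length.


Words: ejhb, ejhiea
  Position 0: all 'e' => match
  Position 1: all 'j' => match
  Position 2: all 'h' => match
  Position 3: ('b', 'i') => mismatch, stop
LCP = "ejh" (length 3)

3


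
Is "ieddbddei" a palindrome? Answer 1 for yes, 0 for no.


Input: ieddbddei
Reversed: ieddbddei
  Compare pos 0 ('i') with pos 8 ('i'): match
  Compare pos 1 ('e') with pos 7 ('e'): match
  Compare pos 2 ('d') with pos 6 ('d'): match
  Compare pos 3 ('d') with pos 5 ('d'): match
Result: palindrome

1


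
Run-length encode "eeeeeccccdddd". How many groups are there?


Input: eeeeeccccdddd
Scanning for consecutive runs:
  Group 1: 'e' x 5 (positions 0-4)
  Group 2: 'c' x 4 (positions 5-8)
  Group 3: 'd' x 4 (positions 9-12)
Total groups: 3

3


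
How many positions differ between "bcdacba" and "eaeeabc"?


Comparing "bcdacba" and "eaeeabc" position by position:
  Position 0: 'b' vs 'e' => DIFFER
  Position 1: 'c' vs 'a' => DIFFER
  Position 2: 'd' vs 'e' => DIFFER
  Position 3: 'a' vs 'e' => DIFFER
  Position 4: 'c' vs 'a' => DIFFER
  Position 5: 'b' vs 'b' => same
  Position 6: 'a' vs 'c' => DIFFER
Positions that differ: 6

6


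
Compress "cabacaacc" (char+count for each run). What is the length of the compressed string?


Input: cabacaacc
Runs:
  'c' x 1 => "c1"
  'a' x 1 => "a1"
  'b' x 1 => "b1"
  'a' x 1 => "a1"
  'c' x 1 => "c1"
  'a' x 2 => "a2"
  'c' x 2 => "c2"
Compressed: "c1a1b1a1c1a2c2"
Compressed length: 14

14


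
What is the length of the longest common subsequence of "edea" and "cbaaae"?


LCS of "edea" and "cbaaae"
DP table:
           c    b    a    a    a    e
      0    0    0    0    0    0    0
  e   0    0    0    0    0    0    1
  d   0    0    0    0    0    0    1
  e   0    0    0    0    0    0    1
  a   0    0    0    1    1    1    1
LCS length = dp[4][6] = 1

1


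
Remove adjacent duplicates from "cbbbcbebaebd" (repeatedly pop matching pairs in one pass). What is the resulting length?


Input: cbbbcbebaebd
Stack-based adjacent duplicate removal:
  Read 'c': push. Stack: c
  Read 'b': push. Stack: cb
  Read 'b': matches stack top 'b' => pop. Stack: c
  Read 'b': push. Stack: cb
  Read 'c': push. Stack: cbc
  Read 'b': push. Stack: cbcb
  Read 'e': push. Stack: cbcbe
  Read 'b': push. Stack: cbcbeb
  Read 'a': push. Stack: cbcbeba
  Read 'e': push. Stack: cbcbebae
  Read 'b': push. Stack: cbcbebaeb
  Read 'd': push. Stack: cbcbebaebd
Final stack: "cbcbebaebd" (length 10)

10


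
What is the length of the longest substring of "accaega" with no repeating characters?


Input: "accaega"
Sliding window (track last position of each char):
  Position 0 ('a'): window [0,0] length 1 -- new best
  Position 1 ('c'): window [0,1] length 2 -- new best
  Position 2 ('c'): repeat (last at 1), move window start to 2
  Position 2 ('c'): window [2,2] length 1
  Position 3 ('a'): window [2,3] length 2
  Position 4 ('e'): window [2,4] length 3 -- new best
  Position 5 ('g'): window [2,5] length 4 -- new best
  Position 6 ('a'): repeat (last at 3), move window start to 4
  Position 6 ('a'): window [4,6] length 3
Longest substring with no repeats: "caeg" with length 4

4


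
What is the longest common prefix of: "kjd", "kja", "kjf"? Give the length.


Words: kjd, kja, kjf
  Position 0: all 'k' => match
  Position 1: all 'j' => match
  Position 2: ('d', 'a', 'f') => mismatch, stop
LCP = "kj" (length 2)

2


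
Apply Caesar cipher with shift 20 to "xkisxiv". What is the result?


Caesar cipher: shift "xkisxiv" by 20
  'x' (pos 23) + 20 = pos 17 = 'r'
  'k' (pos 10) + 20 = pos 4 = 'e'
  'i' (pos 8) + 20 = pos 2 = 'c'
  's' (pos 18) + 20 = pos 12 = 'm'
  'x' (pos 23) + 20 = pos 17 = 'r'
  'i' (pos 8) + 20 = pos 2 = 'c'
  'v' (pos 21) + 20 = pos 15 = 'p'
Result: recmrcp

recmrcp


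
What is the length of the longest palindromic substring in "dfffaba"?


Input: "dfffaba"
Checking substrings for palindromes:
  [1:4] "fff" (len 3) => palindrome
  [4:7] "aba" (len 3) => palindrome
  [1:3] "ff" (len 2) => palindrome
  [2:4] "ff" (len 2) => palindrome
Longest palindromic substring: "fff" with length 3

3


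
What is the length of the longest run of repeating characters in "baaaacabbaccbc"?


Input: "baaaacabbaccbc"
Scanning for longest run:
  Position 1 ('a'): new char, reset run to 1
  Position 2 ('a'): continues run of 'a', length=2
  Position 3 ('a'): continues run of 'a', length=3
  Position 4 ('a'): continues run of 'a', length=4
  Position 5 ('c'): new char, reset run to 1
  Position 6 ('a'): new char, reset run to 1
  Position 7 ('b'): new char, reset run to 1
  Position 8 ('b'): continues run of 'b', length=2
  Position 9 ('a'): new char, reset run to 1
  Position 10 ('c'): new char, reset run to 1
  Position 11 ('c'): continues run of 'c', length=2
  Position 12 ('b'): new char, reset run to 1
  Position 13 ('c'): new char, reset run to 1
Longest run: 'a' with length 4

4


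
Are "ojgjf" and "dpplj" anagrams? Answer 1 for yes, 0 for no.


Strings: "ojgjf", "dpplj"
Sorted first:  fgjjo
Sorted second: djlpp
Differ at position 0: 'f' vs 'd' => not anagrams

0


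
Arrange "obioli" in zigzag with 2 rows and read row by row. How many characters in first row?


Zigzag "obioli" into 2 rows:
Placing characters:
  'o' => row 0
  'b' => row 1
  'i' => row 0
  'o' => row 1
  'l' => row 0
  'i' => row 1
Rows:
  Row 0: "oil"
  Row 1: "boi"
First row length: 3

3


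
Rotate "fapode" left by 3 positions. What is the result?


Input: "fapode", rotate left by 3
First 3 characters: "fap"
Remaining characters: "ode"
Concatenate remaining + first: "ode" + "fap" = "odefap"

odefap


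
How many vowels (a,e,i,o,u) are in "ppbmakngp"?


Input: ppbmakngp
Checking each character:
  'p' at position 0: consonant
  'p' at position 1: consonant
  'b' at position 2: consonant
  'm' at position 3: consonant
  'a' at position 4: vowel (running total: 1)
  'k' at position 5: consonant
  'n' at position 6: consonant
  'g' at position 7: consonant
  'p' at position 8: consonant
Total vowels: 1

1


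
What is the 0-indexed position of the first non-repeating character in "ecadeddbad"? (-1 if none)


Input: ecadeddbad
Character frequencies:
  'a': 2
  'b': 1
  'c': 1
  'd': 4
  'e': 2
Scanning left to right for freq == 1:
  Position 0 ('e'): freq=2, skip
  Position 1 ('c'): unique! => answer = 1

1


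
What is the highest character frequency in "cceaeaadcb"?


Input: cceaeaadcb
Character counts:
  'a': 3
  'b': 1
  'c': 3
  'd': 1
  'e': 2
Maximum frequency: 3

3


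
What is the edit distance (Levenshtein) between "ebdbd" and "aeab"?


Computing edit distance: "ebdbd" -> "aeab"
DP table:
           a    e    a    b
      0    1    2    3    4
  e   1    1    1    2    3
  b   2    2    2    2    2
  d   3    3    3    3    3
  b   4    4    4    4    3
  d   5    5    5    5    4
Edit distance = dp[5][4] = 4

4


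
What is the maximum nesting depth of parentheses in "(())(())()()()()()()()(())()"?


Input: "(())(())()()()()()()()(())()"
Tracking depth:
  Position 0 '(': depth becomes 1
  Position 1 '(': depth becomes 2
  Position 2 ')': depth becomes 1
  Position 3 ')': depth becomes 0
  Position 4 '(': depth becomes 1
  Position 5 '(': depth becomes 2
  Position 6 ')': depth becomes 1
  Position 7 ')': depth becomes 0
  Position 8 '(': depth becomes 1
  Position 9 ')': depth becomes 0
  Position 10 '(': depth becomes 1
  Position 11 ')': depth becomes 0
  Position 12 '(': depth becomes 1
  Position 13 ')': depth becomes 0
  Position 14 '(': depth becomes 1
  Position 15 ')': depth becomes 0
  Position 16 '(': depth becomes 1
  Position 17 ')': depth becomes 0
  Position 18 '(': depth becomes 1
  Position 19 ')': depth becomes 0
  Position 20 '(': depth becomes 1
  Position 21 ')': depth becomes 0
  Position 22 '(': depth becomes 1
  Position 23 '(': depth becomes 2
  Position 24 ')': depth becomes 1
  Position 25 ')': depth becomes 0
  Position 26 '(': depth becomes 1
  Position 27 ')': depth becomes 0
Maximum depth reached: 2

2


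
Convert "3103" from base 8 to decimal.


Input: "3103" in base 8
Positional expansion:
  Digit '3' (value 3) x 8^3 = 1536
  Digit '1' (value 1) x 8^2 = 64
  Digit '0' (value 0) x 8^1 = 0
  Digit '3' (value 3) x 8^0 = 3
Sum = 1603

1603


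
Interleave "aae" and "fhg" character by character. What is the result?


Interleaving "aae" and "fhg":
  Position 0: 'a' from first, 'f' from second => "af"
  Position 1: 'a' from first, 'h' from second => "ah"
  Position 2: 'e' from first, 'g' from second => "eg"
Result: afaheg

afaheg


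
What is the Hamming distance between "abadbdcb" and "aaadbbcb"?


Comparing "abadbdcb" and "aaadbbcb" position by position:
  Position 0: 'a' vs 'a' => same
  Position 1: 'b' vs 'a' => differ
  Position 2: 'a' vs 'a' => same
  Position 3: 'd' vs 'd' => same
  Position 4: 'b' vs 'b' => same
  Position 5: 'd' vs 'b' => differ
  Position 6: 'c' vs 'c' => same
  Position 7: 'b' vs 'b' => same
Total differences (Hamming distance): 2

2


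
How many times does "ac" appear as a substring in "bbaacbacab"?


Searching for "ac" in "bbaacbacab"
Scanning each position:
  Position 0: "bb" => no
  Position 1: "ba" => no
  Position 2: "aa" => no
  Position 3: "ac" => MATCH
  Position 4: "cb" => no
  Position 5: "ba" => no
  Position 6: "ac" => MATCH
  Position 7: "ca" => no
  Position 8: "ab" => no
Total occurrences: 2

2


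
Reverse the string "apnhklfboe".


Input: apnhklfboe
Reading characters right to left:
  Position 9: 'e'
  Position 8: 'o'
  Position 7: 'b'
  Position 6: 'f'
  Position 5: 'l'
  Position 4: 'k'
  Position 3: 'h'
  Position 2: 'n'
  Position 1: 'p'
  Position 0: 'a'
Reversed: eobflkhnpa

eobflkhnpa


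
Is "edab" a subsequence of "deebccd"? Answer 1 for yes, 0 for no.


Check if "edab" is a subsequence of "deebccd"
Greedy scan:
  Position 0 ('d'): no match needed
  Position 1 ('e'): matches sub[0] = 'e'
  Position 2 ('e'): no match needed
  Position 3 ('b'): no match needed
  Position 4 ('c'): no match needed
  Position 5 ('c'): no match needed
  Position 6 ('d'): matches sub[1] = 'd'
Only matched 2/4 characters => not a subsequence

0


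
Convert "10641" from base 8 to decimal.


Input: "10641" in base 8
Positional expansion:
  Digit '1' (value 1) x 8^4 = 4096
  Digit '0' (value 0) x 8^3 = 0
  Digit '6' (value 6) x 8^2 = 384
  Digit '4' (value 4) x 8^1 = 32
  Digit '1' (value 1) x 8^0 = 1
Sum = 4513

4513


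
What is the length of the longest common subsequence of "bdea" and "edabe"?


LCS of "bdea" and "edabe"
DP table:
           e    d    a    b    e
      0    0    0    0    0    0
  b   0    0    0    0    1    1
  d   0    0    1    1    1    1
  e   0    1    1    1    1    2
  a   0    1    1    2    2    2
LCS length = dp[4][5] = 2

2


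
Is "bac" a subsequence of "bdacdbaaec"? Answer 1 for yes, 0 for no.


Check if "bac" is a subsequence of "bdacdbaaec"
Greedy scan:
  Position 0 ('b'): matches sub[0] = 'b'
  Position 1 ('d'): no match needed
  Position 2 ('a'): matches sub[1] = 'a'
  Position 3 ('c'): matches sub[2] = 'c'
  Position 4 ('d'): no match needed
  Position 5 ('b'): no match needed
  Position 6 ('a'): no match needed
  Position 7 ('a'): no match needed
  Position 8 ('e'): no match needed
  Position 9 ('c'): no match needed
All 3 characters matched => is a subsequence

1


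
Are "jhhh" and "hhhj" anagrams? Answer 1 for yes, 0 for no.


Strings: "jhhh", "hhhj"
Sorted first:  hhhj
Sorted second: hhhj
Sorted forms match => anagrams

1


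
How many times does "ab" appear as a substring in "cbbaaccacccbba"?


Searching for "ab" in "cbbaaccacccbba"
Scanning each position:
  Position 0: "cb" => no
  Position 1: "bb" => no
  Position 2: "ba" => no
  Position 3: "aa" => no
  Position 4: "ac" => no
  Position 5: "cc" => no
  Position 6: "ca" => no
  Position 7: "ac" => no
  Position 8: "cc" => no
  Position 9: "cc" => no
  Position 10: "cb" => no
  Position 11: "bb" => no
  Position 12: "ba" => no
Total occurrences: 0

0


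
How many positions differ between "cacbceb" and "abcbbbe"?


Comparing "cacbceb" and "abcbbbe" position by position:
  Position 0: 'c' vs 'a' => DIFFER
  Position 1: 'a' vs 'b' => DIFFER
  Position 2: 'c' vs 'c' => same
  Position 3: 'b' vs 'b' => same
  Position 4: 'c' vs 'b' => DIFFER
  Position 5: 'e' vs 'b' => DIFFER
  Position 6: 'b' vs 'e' => DIFFER
Positions that differ: 5

5


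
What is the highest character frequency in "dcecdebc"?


Input: dcecdebc
Character counts:
  'b': 1
  'c': 3
  'd': 2
  'e': 2
Maximum frequency: 3

3


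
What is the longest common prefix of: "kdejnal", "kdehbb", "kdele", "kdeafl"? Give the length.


Words: kdejnal, kdehbb, kdele, kdeafl
  Position 0: all 'k' => match
  Position 1: all 'd' => match
  Position 2: all 'e' => match
  Position 3: ('j', 'h', 'l', 'a') => mismatch, stop
LCP = "kde" (length 3)

3


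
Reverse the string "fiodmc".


Input: fiodmc
Reading characters right to left:
  Position 5: 'c'
  Position 4: 'm'
  Position 3: 'd'
  Position 2: 'o'
  Position 1: 'i'
  Position 0: 'f'
Reversed: cmdoif

cmdoif


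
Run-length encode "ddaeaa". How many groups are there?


Input: ddaeaa
Scanning for consecutive runs:
  Group 1: 'd' x 2 (positions 0-1)
  Group 2: 'a' x 1 (positions 2-2)
  Group 3: 'e' x 1 (positions 3-3)
  Group 4: 'a' x 2 (positions 4-5)
Total groups: 4

4


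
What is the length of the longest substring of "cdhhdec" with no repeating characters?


Input: "cdhhdec"
Sliding window (track last position of each char):
  Position 0 ('c'): window [0,0] length 1 -- new best
  Position 1 ('d'): window [0,1] length 2 -- new best
  Position 2 ('h'): window [0,2] length 3 -- new best
  Position 3 ('h'): repeat (last at 2), move window start to 3
  Position 3 ('h'): window [3,3] length 1
  Position 4 ('d'): window [3,4] length 2
  Position 5 ('e'): window [3,5] length 3
  Position 6 ('c'): window [3,6] length 4 -- new best
Longest substring with no repeats: "hdec" with length 4

4


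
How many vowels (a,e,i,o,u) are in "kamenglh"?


Input: kamenglh
Checking each character:
  'k' at position 0: consonant
  'a' at position 1: vowel (running total: 1)
  'm' at position 2: consonant
  'e' at position 3: vowel (running total: 2)
  'n' at position 4: consonant
  'g' at position 5: consonant
  'l' at position 6: consonant
  'h' at position 7: consonant
Total vowels: 2

2


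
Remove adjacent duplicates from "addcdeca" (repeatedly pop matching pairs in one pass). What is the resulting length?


Input: addcdeca
Stack-based adjacent duplicate removal:
  Read 'a': push. Stack: a
  Read 'd': push. Stack: ad
  Read 'd': matches stack top 'd' => pop. Stack: a
  Read 'c': push. Stack: ac
  Read 'd': push. Stack: acd
  Read 'e': push. Stack: acde
  Read 'c': push. Stack: acdec
  Read 'a': push. Stack: acdeca
Final stack: "acdeca" (length 6)

6


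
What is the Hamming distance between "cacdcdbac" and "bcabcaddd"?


Comparing "cacdcdbac" and "bcabcaddd" position by position:
  Position 0: 'c' vs 'b' => differ
  Position 1: 'a' vs 'c' => differ
  Position 2: 'c' vs 'a' => differ
  Position 3: 'd' vs 'b' => differ
  Position 4: 'c' vs 'c' => same
  Position 5: 'd' vs 'a' => differ
  Position 6: 'b' vs 'd' => differ
  Position 7: 'a' vs 'd' => differ
  Position 8: 'c' vs 'd' => differ
Total differences (Hamming distance): 8

8


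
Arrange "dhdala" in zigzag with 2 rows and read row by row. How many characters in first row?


Zigzag "dhdala" into 2 rows:
Placing characters:
  'd' => row 0
  'h' => row 1
  'd' => row 0
  'a' => row 1
  'l' => row 0
  'a' => row 1
Rows:
  Row 0: "ddl"
  Row 1: "haa"
First row length: 3

3


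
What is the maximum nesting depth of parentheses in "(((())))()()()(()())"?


Input: "(((())))()()()(()())"
Tracking depth:
  Position 0 '(': depth becomes 1
  Position 1 '(': depth becomes 2
  Position 2 '(': depth becomes 3
  Position 3 '(': depth becomes 4
  Position 4 ')': depth becomes 3
  Position 5 ')': depth becomes 2
  Position 6 ')': depth becomes 1
  Position 7 ')': depth becomes 0
  Position 8 '(': depth becomes 1
  Position 9 ')': depth becomes 0
  Position 10 '(': depth becomes 1
  Position 11 ')': depth becomes 0
  Position 12 '(': depth becomes 1
  Position 13 ')': depth becomes 0
  Position 14 '(': depth becomes 1
  Position 15 '(': depth becomes 2
  Position 16 ')': depth becomes 1
  Position 17 '(': depth becomes 2
  Position 18 ')': depth becomes 1
  Position 19 ')': depth becomes 0
Maximum depth reached: 4

4


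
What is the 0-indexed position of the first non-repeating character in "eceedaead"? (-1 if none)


Input: eceedaead
Character frequencies:
  'a': 2
  'c': 1
  'd': 2
  'e': 4
Scanning left to right for freq == 1:
  Position 0 ('e'): freq=4, skip
  Position 1 ('c'): unique! => answer = 1

1


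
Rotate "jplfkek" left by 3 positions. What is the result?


Input: "jplfkek", rotate left by 3
First 3 characters: "jpl"
Remaining characters: "fkek"
Concatenate remaining + first: "fkek" + "jpl" = "fkekjpl"

fkekjpl


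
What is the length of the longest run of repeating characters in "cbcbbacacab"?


Input: "cbcbbacacab"
Scanning for longest run:
  Position 1 ('b'): new char, reset run to 1
  Position 2 ('c'): new char, reset run to 1
  Position 3 ('b'): new char, reset run to 1
  Position 4 ('b'): continues run of 'b', length=2
  Position 5 ('a'): new char, reset run to 1
  Position 6 ('c'): new char, reset run to 1
  Position 7 ('a'): new char, reset run to 1
  Position 8 ('c'): new char, reset run to 1
  Position 9 ('a'): new char, reset run to 1
  Position 10 ('b'): new char, reset run to 1
Longest run: 'b' with length 2

2


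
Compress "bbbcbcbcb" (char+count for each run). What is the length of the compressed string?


Input: bbbcbcbcb
Runs:
  'b' x 3 => "b3"
  'c' x 1 => "c1"
  'b' x 1 => "b1"
  'c' x 1 => "c1"
  'b' x 1 => "b1"
  'c' x 1 => "c1"
  'b' x 1 => "b1"
Compressed: "b3c1b1c1b1c1b1"
Compressed length: 14

14


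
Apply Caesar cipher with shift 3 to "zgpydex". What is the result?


Caesar cipher: shift "zgpydex" by 3
  'z' (pos 25) + 3 = pos 2 = 'c'
  'g' (pos 6) + 3 = pos 9 = 'j'
  'p' (pos 15) + 3 = pos 18 = 's'
  'y' (pos 24) + 3 = pos 1 = 'b'
  'd' (pos 3) + 3 = pos 6 = 'g'
  'e' (pos 4) + 3 = pos 7 = 'h'
  'x' (pos 23) + 3 = pos 0 = 'a'
Result: cjsbgha

cjsbgha


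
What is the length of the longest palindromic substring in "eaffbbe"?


Input: "eaffbbe"
Checking substrings for palindromes:
  [2:4] "ff" (len 2) => palindrome
  [4:6] "bb" (len 2) => palindrome
Longest palindromic substring: "ff" with length 2

2


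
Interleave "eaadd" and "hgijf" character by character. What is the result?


Interleaving "eaadd" and "hgijf":
  Position 0: 'e' from first, 'h' from second => "eh"
  Position 1: 'a' from first, 'g' from second => "ag"
  Position 2: 'a' from first, 'i' from second => "ai"
  Position 3: 'd' from first, 'j' from second => "dj"
  Position 4: 'd' from first, 'f' from second => "df"
Result: ehagaidjdf

ehagaidjdf


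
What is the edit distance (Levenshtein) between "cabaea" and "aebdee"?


Computing edit distance: "cabaea" -> "aebdee"
DP table:
           a    e    b    d    e    e
      0    1    2    3    4    5    6
  c   1    1    2    3    4    5    6
  a   2    1    2    3    4    5    6
  b   3    2    2    2    3    4    5
  a   4    3    3    3    3    4    5
  e   5    4    3    4    4    3    4
  a   6    5    4    4    5    4    4
Edit distance = dp[6][6] = 4

4


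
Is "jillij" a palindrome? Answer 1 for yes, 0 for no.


Input: jillij
Reversed: jillij
  Compare pos 0 ('j') with pos 5 ('j'): match
  Compare pos 1 ('i') with pos 4 ('i'): match
  Compare pos 2 ('l') with pos 3 ('l'): match
Result: palindrome

1


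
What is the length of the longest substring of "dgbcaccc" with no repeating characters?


Input: "dgbcaccc"
Sliding window (track last position of each char):
  Position 0 ('d'): window [0,0] length 1 -- new best
  Position 1 ('g'): window [0,1] length 2 -- new best
  Position 2 ('b'): window [0,2] length 3 -- new best
  Position 3 ('c'): window [0,3] length 4 -- new best
  Position 4 ('a'): window [0,4] length 5 -- new best
  Position 5 ('c'): repeat (last at 3), move window start to 4
  Position 5 ('c'): window [4,5] length 2
  Position 6 ('c'): repeat (last at 5), move window start to 6
  Position 6 ('c'): window [6,6] length 1
  Position 7 ('c'): repeat (last at 6), move window start to 7
  Position 7 ('c'): window [7,7] length 1
Longest substring with no repeats: "dgbca" with length 5

5


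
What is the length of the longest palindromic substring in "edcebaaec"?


Input: "edcebaaec"
Checking substrings for palindromes:
  [5:7] "aa" (len 2) => palindrome
Longest palindromic substring: "aa" with length 2

2


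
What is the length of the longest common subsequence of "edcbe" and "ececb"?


LCS of "edcbe" and "ececb"
DP table:
           e    c    e    c    b
      0    0    0    0    0    0
  e   0    1    1    1    1    1
  d   0    1    1    1    1    1
  c   0    1    2    2    2    2
  b   0    1    2    2    2    3
  e   0    1    2    3    3    3
LCS length = dp[5][5] = 3

3


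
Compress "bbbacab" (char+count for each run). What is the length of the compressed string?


Input: bbbacab
Runs:
  'b' x 3 => "b3"
  'a' x 1 => "a1"
  'c' x 1 => "c1"
  'a' x 1 => "a1"
  'b' x 1 => "b1"
Compressed: "b3a1c1a1b1"
Compressed length: 10

10


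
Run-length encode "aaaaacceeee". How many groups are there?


Input: aaaaacceeee
Scanning for consecutive runs:
  Group 1: 'a' x 5 (positions 0-4)
  Group 2: 'c' x 2 (positions 5-6)
  Group 3: 'e' x 4 (positions 7-10)
Total groups: 3

3


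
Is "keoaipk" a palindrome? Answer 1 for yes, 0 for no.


Input: keoaipk
Reversed: kpiaoek
  Compare pos 0 ('k') with pos 6 ('k'): match
  Compare pos 1 ('e') with pos 5 ('p'): MISMATCH
  Compare pos 2 ('o') with pos 4 ('i'): MISMATCH
Result: not a palindrome

0


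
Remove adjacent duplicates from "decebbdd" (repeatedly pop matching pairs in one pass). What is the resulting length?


Input: decebbdd
Stack-based adjacent duplicate removal:
  Read 'd': push. Stack: d
  Read 'e': push. Stack: de
  Read 'c': push. Stack: dec
  Read 'e': push. Stack: dece
  Read 'b': push. Stack: deceb
  Read 'b': matches stack top 'b' => pop. Stack: dece
  Read 'd': push. Stack: deced
  Read 'd': matches stack top 'd' => pop. Stack: dece
Final stack: "dece" (length 4)

4


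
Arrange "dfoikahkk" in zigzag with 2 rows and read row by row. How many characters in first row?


Zigzag "dfoikahkk" into 2 rows:
Placing characters:
  'd' => row 0
  'f' => row 1
  'o' => row 0
  'i' => row 1
  'k' => row 0
  'a' => row 1
  'h' => row 0
  'k' => row 1
  'k' => row 0
Rows:
  Row 0: "dokhk"
  Row 1: "fiak"
First row length: 5

5


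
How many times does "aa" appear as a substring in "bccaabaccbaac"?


Searching for "aa" in "bccaabaccbaac"
Scanning each position:
  Position 0: "bc" => no
  Position 1: "cc" => no
  Position 2: "ca" => no
  Position 3: "aa" => MATCH
  Position 4: "ab" => no
  Position 5: "ba" => no
  Position 6: "ac" => no
  Position 7: "cc" => no
  Position 8: "cb" => no
  Position 9: "ba" => no
  Position 10: "aa" => MATCH
  Position 11: "ac" => no
Total occurrences: 2

2


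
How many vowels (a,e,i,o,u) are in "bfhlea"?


Input: bfhlea
Checking each character:
  'b' at position 0: consonant
  'f' at position 1: consonant
  'h' at position 2: consonant
  'l' at position 3: consonant
  'e' at position 4: vowel (running total: 1)
  'a' at position 5: vowel (running total: 2)
Total vowels: 2

2


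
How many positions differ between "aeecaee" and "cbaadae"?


Comparing "aeecaee" and "cbaadae" position by position:
  Position 0: 'a' vs 'c' => DIFFER
  Position 1: 'e' vs 'b' => DIFFER
  Position 2: 'e' vs 'a' => DIFFER
  Position 3: 'c' vs 'a' => DIFFER
  Position 4: 'a' vs 'd' => DIFFER
  Position 5: 'e' vs 'a' => DIFFER
  Position 6: 'e' vs 'e' => same
Positions that differ: 6

6


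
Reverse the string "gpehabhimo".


Input: gpehabhimo
Reading characters right to left:
  Position 9: 'o'
  Position 8: 'm'
  Position 7: 'i'
  Position 6: 'h'
  Position 5: 'b'
  Position 4: 'a'
  Position 3: 'h'
  Position 2: 'e'
  Position 1: 'p'
  Position 0: 'g'
Reversed: omihbahepg

omihbahepg


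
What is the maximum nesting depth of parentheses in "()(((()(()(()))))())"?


Input: "()(((()(()(()))))())"
Tracking depth:
  Position 0 '(': depth becomes 1
  Position 1 ')': depth becomes 0
  Position 2 '(': depth becomes 1
  Position 3 '(': depth becomes 2
  Position 4 '(': depth becomes 3
  Position 5 '(': depth becomes 4
  Position 6 ')': depth becomes 3
  Position 7 '(': depth becomes 4
  Position 8 '(': depth becomes 5
  Position 9 ')': depth becomes 4
  Position 10 '(': depth becomes 5
  Position 11 '(': depth becomes 6
  Position 12 ')': depth becomes 5
  Position 13 ')': depth becomes 4
  Position 14 ')': depth becomes 3
  Position 15 ')': depth becomes 2
  Position 16 ')': depth becomes 1
  Position 17 '(': depth becomes 2
  Position 18 ')': depth becomes 1
  Position 19 ')': depth becomes 0
Maximum depth reached: 6

6


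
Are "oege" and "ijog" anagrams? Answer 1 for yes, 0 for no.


Strings: "oege", "ijog"
Sorted first:  eego
Sorted second: gijo
Differ at position 0: 'e' vs 'g' => not anagrams

0


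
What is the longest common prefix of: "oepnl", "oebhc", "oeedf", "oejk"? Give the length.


Words: oepnl, oebhc, oeedf, oejk
  Position 0: all 'o' => match
  Position 1: all 'e' => match
  Position 2: ('p', 'b', 'e', 'j') => mismatch, stop
LCP = "oe" (length 2)

2


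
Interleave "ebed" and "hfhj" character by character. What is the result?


Interleaving "ebed" and "hfhj":
  Position 0: 'e' from first, 'h' from second => "eh"
  Position 1: 'b' from first, 'f' from second => "bf"
  Position 2: 'e' from first, 'h' from second => "eh"
  Position 3: 'd' from first, 'j' from second => "dj"
Result: ehbfehdj

ehbfehdj


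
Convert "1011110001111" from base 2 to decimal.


Input: "1011110001111" in base 2
Positional expansion:
  Digit '1' (value 1) x 2^12 = 4096
  Digit '0' (value 0) x 2^11 = 0
  Digit '1' (value 1) x 2^10 = 1024
  Digit '1' (value 1) x 2^9 = 512
  Digit '1' (value 1) x 2^8 = 256
  Digit '1' (value 1) x 2^7 = 128
  Digit '0' (value 0) x 2^6 = 0
  Digit '0' (value 0) x 2^5 = 0
  Digit '0' (value 0) x 2^4 = 0
  Digit '1' (value 1) x 2^3 = 8
  Digit '1' (value 1) x 2^2 = 4
  Digit '1' (value 1) x 2^1 = 2
  Digit '1' (value 1) x 2^0 = 1
Sum = 6031

6031


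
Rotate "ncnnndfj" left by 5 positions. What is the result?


Input: "ncnnndfj", rotate left by 5
First 5 characters: "ncnnn"
Remaining characters: "dfj"
Concatenate remaining + first: "dfj" + "ncnnn" = "dfjncnnn"

dfjncnnn


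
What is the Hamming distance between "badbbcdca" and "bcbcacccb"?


Comparing "badbbcdca" and "bcbcacccb" position by position:
  Position 0: 'b' vs 'b' => same
  Position 1: 'a' vs 'c' => differ
  Position 2: 'd' vs 'b' => differ
  Position 3: 'b' vs 'c' => differ
  Position 4: 'b' vs 'a' => differ
  Position 5: 'c' vs 'c' => same
  Position 6: 'd' vs 'c' => differ
  Position 7: 'c' vs 'c' => same
  Position 8: 'a' vs 'b' => differ
Total differences (Hamming distance): 6

6


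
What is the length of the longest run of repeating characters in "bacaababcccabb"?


Input: "bacaababcccabb"
Scanning for longest run:
  Position 1 ('a'): new char, reset run to 1
  Position 2 ('c'): new char, reset run to 1
  Position 3 ('a'): new char, reset run to 1
  Position 4 ('a'): continues run of 'a', length=2
  Position 5 ('b'): new char, reset run to 1
  Position 6 ('a'): new char, reset run to 1
  Position 7 ('b'): new char, reset run to 1
  Position 8 ('c'): new char, reset run to 1
  Position 9 ('c'): continues run of 'c', length=2
  Position 10 ('c'): continues run of 'c', length=3
  Position 11 ('a'): new char, reset run to 1
  Position 12 ('b'): new char, reset run to 1
  Position 13 ('b'): continues run of 'b', length=2
Longest run: 'c' with length 3

3


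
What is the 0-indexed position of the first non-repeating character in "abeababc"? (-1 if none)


Input: abeababc
Character frequencies:
  'a': 3
  'b': 3
  'c': 1
  'e': 1
Scanning left to right for freq == 1:
  Position 0 ('a'): freq=3, skip
  Position 1 ('b'): freq=3, skip
  Position 2 ('e'): unique! => answer = 2

2


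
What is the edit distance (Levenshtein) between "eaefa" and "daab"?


Computing edit distance: "eaefa" -> "daab"
DP table:
           d    a    a    b
      0    1    2    3    4
  e   1    1    2    3    4
  a   2    2    1    2    3
  e   3    3    2    2    3
  f   4    4    3    3    3
  a   5    5    4    3    4
Edit distance = dp[5][4] = 4

4
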